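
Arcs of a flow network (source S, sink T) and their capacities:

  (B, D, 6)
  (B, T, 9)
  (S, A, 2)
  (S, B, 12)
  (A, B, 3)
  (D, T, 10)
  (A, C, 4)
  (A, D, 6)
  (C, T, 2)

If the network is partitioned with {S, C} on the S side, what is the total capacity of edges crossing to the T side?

Edges leaving {S, C}: S→A (2), S→B (12), C→T (2).
Cut capacity = 2 + 12 + 2 = 16.

16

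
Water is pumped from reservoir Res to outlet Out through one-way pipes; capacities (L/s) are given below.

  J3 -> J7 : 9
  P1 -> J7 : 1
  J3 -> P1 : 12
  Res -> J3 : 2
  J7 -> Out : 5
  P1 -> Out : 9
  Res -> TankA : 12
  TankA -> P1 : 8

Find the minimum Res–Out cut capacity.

Augment Res→TankA→P1→Out: bottleneck 8, flow now 8.
Augment Res→J3→P1→Out: bottleneck 1, flow now 9.
Augment Res→J3→J7→Out: bottleneck 1, flow now 10.
No augmenting path remains; maximum flow = 10.
By max-flow min-cut, the minimum cut capacity equals the max flow.
In the residual graph, reachable from Res: {Res, TankA}.
Min-cut edges: Res→J3 (2), TankA→P1 (8); capacity 2 + 8 = 10.

10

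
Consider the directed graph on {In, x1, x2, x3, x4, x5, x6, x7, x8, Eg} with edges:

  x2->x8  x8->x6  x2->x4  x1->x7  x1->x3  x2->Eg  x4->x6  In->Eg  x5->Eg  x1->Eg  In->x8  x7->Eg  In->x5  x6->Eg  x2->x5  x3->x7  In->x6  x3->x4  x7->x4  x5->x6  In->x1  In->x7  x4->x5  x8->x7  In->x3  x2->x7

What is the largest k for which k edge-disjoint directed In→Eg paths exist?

5

Assign every edge capacity 1; by Menger, the answer equals the max flow.
Path In→Eg (+1); total 1.
Path In→x1→Eg (+1); total 2.
Path In→x5→Eg (+1); total 3.
Path In→x6→Eg (+1); total 4.
Path In→x7→Eg (+1); total 5.
No residual In→Eg path; max flow = 5.
Certifying cut of size 5: {In→Eg, In→x1, x5→Eg, x6→Eg, x7→Eg}.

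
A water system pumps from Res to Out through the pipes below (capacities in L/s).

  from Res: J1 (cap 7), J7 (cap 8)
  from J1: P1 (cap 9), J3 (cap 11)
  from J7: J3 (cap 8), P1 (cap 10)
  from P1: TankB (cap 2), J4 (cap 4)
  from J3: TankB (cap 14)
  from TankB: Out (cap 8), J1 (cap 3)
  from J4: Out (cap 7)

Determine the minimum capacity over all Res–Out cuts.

12

Augment Res→J1→P1→TankB→Out: bottleneck 2, flow now 2.
Augment Res→J1→P1→J4→Out: bottleneck 4, flow now 6.
Augment Res→J1→J3→TankB→Out: bottleneck 1, flow now 7.
Augment Res→J7→J3→TankB→Out: bottleneck 5, flow now 12.
No augmenting path remains; maximum flow = 12.
By max-flow min-cut, the minimum cut capacity equals the max flow.
In the residual graph, reachable from Res: {Res, J1, J7, P1, J3, TankB}.
Min-cut edges: P1→J4 (4), TankB→Out (8); capacity 4 + 8 = 12.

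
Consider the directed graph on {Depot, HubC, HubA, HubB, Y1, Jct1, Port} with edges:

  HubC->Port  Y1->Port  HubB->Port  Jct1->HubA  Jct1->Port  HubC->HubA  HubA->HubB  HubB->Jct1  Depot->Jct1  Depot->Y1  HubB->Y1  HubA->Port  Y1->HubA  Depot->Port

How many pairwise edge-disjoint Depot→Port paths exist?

Assign every edge capacity 1; by Menger, the answer equals the max flow.
Path Depot→Port (+1); total 1.
Path Depot→Y1→Port (+1); total 2.
Path Depot→Jct1→Port (+1); total 3.
No residual Depot→Port path; max flow = 3.
Certifying cut of size 3: {Depot→Jct1, Depot→Port, Depot→Y1}.

3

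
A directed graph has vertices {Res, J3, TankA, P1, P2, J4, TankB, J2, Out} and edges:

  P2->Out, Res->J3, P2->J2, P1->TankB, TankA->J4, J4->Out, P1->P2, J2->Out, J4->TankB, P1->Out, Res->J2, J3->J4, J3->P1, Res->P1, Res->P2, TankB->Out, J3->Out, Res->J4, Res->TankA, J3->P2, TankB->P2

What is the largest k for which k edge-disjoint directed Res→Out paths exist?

Assign every edge capacity 1; by Menger, the answer equals the max flow.
Path Res→J3→Out (+1); total 1.
Path Res→P1→Out (+1); total 2.
Path Res→P2→Out (+1); total 3.
Path Res→J4→Out (+1); total 4.
Path Res→J2→Out (+1); total 5.
Path Res→TankA→J4→TankB→Out (+1); total 6.
No residual Res→Out path; max flow = 6.
Certifying cut of size 6: {Res→J2, Res→J3, Res→J4, Res→P1, Res→P2, Res→TankA}.

6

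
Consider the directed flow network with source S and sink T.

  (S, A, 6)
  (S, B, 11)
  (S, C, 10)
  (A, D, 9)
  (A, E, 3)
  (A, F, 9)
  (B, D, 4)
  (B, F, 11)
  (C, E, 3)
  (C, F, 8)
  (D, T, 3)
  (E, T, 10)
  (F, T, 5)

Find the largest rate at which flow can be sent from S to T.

14

Augment S→A→D→T: bottleneck 3, flow now 3.
Augment S→A→E→T: bottleneck 3, flow now 6.
Augment S→B→F→T: bottleneck 5, flow now 11.
Augment S→C→E→T: bottleneck 3, flow now 14.
No augmenting path remains; maximum flow = 14.
In the residual graph, reachable from S: {S, A, B, C, D, F}.
Min-cut edges: A→E (3), C→E (3), D→T (3), F→T (5); capacity 3 + 3 + 3 + 5 = 14.
This cut is saturated, so no flow can exceed 14.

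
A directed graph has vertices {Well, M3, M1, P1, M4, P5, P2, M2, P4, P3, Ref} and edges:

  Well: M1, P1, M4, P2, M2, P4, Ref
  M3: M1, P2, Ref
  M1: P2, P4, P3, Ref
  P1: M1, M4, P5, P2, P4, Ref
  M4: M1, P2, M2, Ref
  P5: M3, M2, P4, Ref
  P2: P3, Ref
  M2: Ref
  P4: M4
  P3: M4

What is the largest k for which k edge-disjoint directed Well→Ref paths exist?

6

Assign every edge capacity 1; by Menger, the answer equals the max flow.
Path Well→Ref (+1); total 1.
Path Well→M1→Ref (+1); total 2.
Path Well→P1→Ref (+1); total 3.
Path Well→M4→Ref (+1); total 4.
Path Well→P2→Ref (+1); total 5.
Path Well→M2→Ref (+1); total 6.
No residual Well→Ref path; max flow = 6.
Certifying cut of size 6: {M1→Ref, M2→Ref, M4→Ref, P2→Ref, Well→P1, Well→Ref}.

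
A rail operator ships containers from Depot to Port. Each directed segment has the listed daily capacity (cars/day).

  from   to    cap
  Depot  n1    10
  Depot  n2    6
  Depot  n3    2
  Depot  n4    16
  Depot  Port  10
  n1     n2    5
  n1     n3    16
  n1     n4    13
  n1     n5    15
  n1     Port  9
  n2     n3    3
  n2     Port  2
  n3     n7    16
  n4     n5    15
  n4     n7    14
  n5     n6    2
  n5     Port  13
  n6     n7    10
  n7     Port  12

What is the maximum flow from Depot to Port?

43

Augment Depot→Port: bottleneck 10, flow now 10.
Augment Depot→n1→Port: bottleneck 9, flow now 19.
Augment Depot→n2→Port: bottleneck 2, flow now 21.
Augment Depot→n1→n5→Port: bottleneck 1, flow now 22.
Augment Depot→n3→n7→Port: bottleneck 2, flow now 24.
Augment Depot→n4→n5→Port: bottleneck 12, flow now 36.
Augment Depot→n4→n7→Port: bottleneck 4, flow now 40.
Augment Depot→n2→n3→n7→Port: bottleneck 3, flow now 43.
No augmenting path remains; maximum flow = 43.
In the residual graph, reachable from Depot: {Depot, n2}.
Min-cut edges: Depot→n1 (10), Depot→n3 (2), Depot→n4 (16), Depot→Port (10), n2→n3 (3), n2→Port (2); capacity 10 + 2 + 16 + 10 + 3 + 2 = 43.
This cut is saturated, so no flow can exceed 43.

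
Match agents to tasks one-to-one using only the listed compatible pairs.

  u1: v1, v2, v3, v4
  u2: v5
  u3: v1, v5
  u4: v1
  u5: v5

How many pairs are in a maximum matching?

3

Unit-capacity flow: source→left, listed edges, right→sink; max matching = max flow.
Augmenting path u1→v1 (+1); matched 1.
Augmenting path u2→v5 (+1); matched 2.
Augmenting path u3→v1→u1→v2 (+1); matched 3.
No augmenting path remains; maximum matching = 3.
König certificate: {u1, v1, v5} is a vertex cover of size 3 (every listed pair touches it), so no matching can be larger.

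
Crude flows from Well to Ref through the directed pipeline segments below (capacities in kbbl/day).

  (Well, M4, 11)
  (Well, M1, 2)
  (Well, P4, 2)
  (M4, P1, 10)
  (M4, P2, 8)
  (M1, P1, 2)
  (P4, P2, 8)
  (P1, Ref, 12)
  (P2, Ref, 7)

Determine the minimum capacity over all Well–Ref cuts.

15

Augment Well→M4→P1→Ref: bottleneck 10, flow now 10.
Augment Well→M4→P2→Ref: bottleneck 1, flow now 11.
Augment Well→M1→P1→Ref: bottleneck 2, flow now 13.
Augment Well→P4→P2→Ref: bottleneck 2, flow now 15.
No augmenting path remains; maximum flow = 15.
By max-flow min-cut, the minimum cut capacity equals the max flow.
In the residual graph, reachable from Well: {Well}.
Min-cut edges: Well→M4 (11), Well→M1 (2), Well→P4 (2); capacity 11 + 2 + 2 = 15.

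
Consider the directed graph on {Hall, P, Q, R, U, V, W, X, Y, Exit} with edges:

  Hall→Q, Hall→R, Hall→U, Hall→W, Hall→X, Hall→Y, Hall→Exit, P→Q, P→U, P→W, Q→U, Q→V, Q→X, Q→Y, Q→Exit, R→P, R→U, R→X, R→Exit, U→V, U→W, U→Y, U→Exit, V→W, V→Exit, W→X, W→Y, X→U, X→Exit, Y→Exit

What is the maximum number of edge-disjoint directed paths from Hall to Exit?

Assign every edge capacity 1; by Menger, the answer equals the max flow.
Path Hall→Exit (+1); total 1.
Path Hall→Q→Exit (+1); total 2.
Path Hall→R→Exit (+1); total 3.
Path Hall→U→Exit (+1); total 4.
Path Hall→X→Exit (+1); total 5.
Path Hall→Y→Exit (+1); total 6.
Path Hall→W→X→U→V→Exit (+1); total 7.
No residual Hall→Exit path; max flow = 7.
Certifying cut of size 7: {Hall→Exit, Hall→Q, Hall→R, Hall→U, Hall→W, Hall→X, Hall→Y}.

7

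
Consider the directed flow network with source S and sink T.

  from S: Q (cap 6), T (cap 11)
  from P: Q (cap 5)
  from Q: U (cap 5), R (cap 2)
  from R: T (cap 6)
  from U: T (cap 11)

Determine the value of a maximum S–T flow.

17

Augment S→T: bottleneck 11, flow now 11.
Augment S→Q→R→T: bottleneck 2, flow now 13.
Augment S→Q→U→T: bottleneck 4, flow now 17.
No augmenting path remains; maximum flow = 17.
In the residual graph, reachable from S: {S}.
Min-cut edges: S→Q (6), S→T (11); capacity 6 + 11 = 17.
This cut is saturated, so no flow can exceed 17.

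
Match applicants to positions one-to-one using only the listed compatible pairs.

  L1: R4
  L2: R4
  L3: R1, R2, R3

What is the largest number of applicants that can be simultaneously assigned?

2

Unit-capacity flow: source→left, listed edges, right→sink; max matching = max flow.
Augmenting path L1→R4 (+1); matched 1.
Augmenting path L3→R1 (+1); matched 2.
No augmenting path remains; maximum matching = 2.
König certificate: {L3, R4} is a vertex cover of size 2 (every listed pair touches it), so no matching can be larger.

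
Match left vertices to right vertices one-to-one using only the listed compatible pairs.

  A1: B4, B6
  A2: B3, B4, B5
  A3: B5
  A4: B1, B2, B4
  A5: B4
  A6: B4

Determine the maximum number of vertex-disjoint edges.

Unit-capacity flow: source→left, listed edges, right→sink; max matching = max flow.
Augmenting path A1→B4 (+1); matched 1.
Augmenting path A2→B3 (+1); matched 2.
Augmenting path A3→B5 (+1); matched 3.
Augmenting path A4→B1 (+1); matched 4.
Augmenting path A5→B4→A1→B6 (+1); matched 5.
No augmenting path remains; maximum matching = 5.
König certificate: {A1, A2, A3, A4, B4} is a vertex cover of size 5 (every listed pair touches it), so no matching can be larger.

5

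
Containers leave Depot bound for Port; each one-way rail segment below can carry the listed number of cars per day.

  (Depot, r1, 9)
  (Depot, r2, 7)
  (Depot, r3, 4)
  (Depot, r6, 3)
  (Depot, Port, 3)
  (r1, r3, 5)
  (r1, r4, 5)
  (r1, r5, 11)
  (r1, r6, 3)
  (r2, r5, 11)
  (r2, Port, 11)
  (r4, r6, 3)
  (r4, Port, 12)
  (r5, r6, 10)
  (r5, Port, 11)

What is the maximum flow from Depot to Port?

Augment Depot→Port: bottleneck 3, flow now 3.
Augment Depot→r2→Port: bottleneck 7, flow now 10.
Augment Depot→r1→r4→Port: bottleneck 5, flow now 15.
Augment Depot→r1→r5→Port: bottleneck 4, flow now 19.
No augmenting path remains; maximum flow = 19.
In the residual graph, reachable from Depot: {Depot, r3, r6}.
Min-cut edges: Depot→r1 (9), Depot→r2 (7), Depot→Port (3); capacity 9 + 7 + 3 = 19.
This cut is saturated, so no flow can exceed 19.

19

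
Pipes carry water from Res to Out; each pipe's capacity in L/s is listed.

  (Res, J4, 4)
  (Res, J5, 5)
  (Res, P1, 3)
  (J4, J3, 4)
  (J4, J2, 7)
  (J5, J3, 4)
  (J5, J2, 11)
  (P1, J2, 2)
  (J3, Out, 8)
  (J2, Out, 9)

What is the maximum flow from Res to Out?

11

Augment Res→J4→J3→Out: bottleneck 4, flow now 4.
Augment Res→J5→J3→Out: bottleneck 4, flow now 8.
Augment Res→J5→J2→Out: bottleneck 1, flow now 9.
Augment Res→P1→J2→Out: bottleneck 2, flow now 11.
No augmenting path remains; maximum flow = 11.
In the residual graph, reachable from Res: {Res, P1}.
Min-cut edges: Res→J4 (4), Res→J5 (5), P1→J2 (2); capacity 4 + 5 + 2 = 11.
This cut is saturated, so no flow can exceed 11.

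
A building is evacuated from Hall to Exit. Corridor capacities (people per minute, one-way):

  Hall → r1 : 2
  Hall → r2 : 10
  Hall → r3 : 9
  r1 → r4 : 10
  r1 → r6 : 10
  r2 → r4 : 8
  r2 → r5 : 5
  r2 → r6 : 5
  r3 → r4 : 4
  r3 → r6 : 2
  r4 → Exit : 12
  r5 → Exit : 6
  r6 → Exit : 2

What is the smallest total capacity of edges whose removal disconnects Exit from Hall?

Augment Hall→r1→r4→Exit: bottleneck 2, flow now 2.
Augment Hall→r2→r4→Exit: bottleneck 8, flow now 10.
Augment Hall→r2→r5→Exit: bottleneck 2, flow now 12.
Augment Hall→r3→r4→Exit: bottleneck 2, flow now 14.
Augment Hall→r3→r6→Exit: bottleneck 2, flow now 16.
Augment Hall→r3→r4→r2→r5→Exit: bottleneck 2, flow now 18. (uses reverse residual edge)
No augmenting path remains; maximum flow = 18.
By max-flow min-cut, the minimum cut capacity equals the max flow.
In the residual graph, reachable from Hall: {Hall, r3}.
Min-cut edges: Hall→r1 (2), Hall→r2 (10), r3→r4 (4), r3→r6 (2); capacity 2 + 10 + 4 + 2 = 18.

18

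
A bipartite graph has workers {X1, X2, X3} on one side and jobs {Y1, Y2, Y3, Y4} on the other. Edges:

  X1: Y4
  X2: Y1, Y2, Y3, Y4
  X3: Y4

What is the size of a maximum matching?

Unit-capacity flow: source→left, listed edges, right→sink; max matching = max flow.
Augmenting path X1→Y4 (+1); matched 1.
Augmenting path X2→Y1 (+1); matched 2.
No augmenting path remains; maximum matching = 2.
König certificate: {X2, Y4} is a vertex cover of size 2 (every listed pair touches it), so no matching can be larger.

2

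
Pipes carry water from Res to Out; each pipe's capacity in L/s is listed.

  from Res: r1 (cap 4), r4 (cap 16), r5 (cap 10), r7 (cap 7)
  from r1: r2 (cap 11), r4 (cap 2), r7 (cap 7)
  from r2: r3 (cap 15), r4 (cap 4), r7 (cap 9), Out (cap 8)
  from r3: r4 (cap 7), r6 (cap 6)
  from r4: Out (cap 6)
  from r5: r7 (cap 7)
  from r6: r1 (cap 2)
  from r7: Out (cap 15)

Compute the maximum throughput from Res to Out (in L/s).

Augment Res→r4→Out: bottleneck 6, flow now 6.
Augment Res→r7→Out: bottleneck 7, flow now 13.
Augment Res→r1→r2→Out: bottleneck 4, flow now 17.
Augment Res→r5→r7→Out: bottleneck 7, flow now 24.
No augmenting path remains; maximum flow = 24.
In the residual graph, reachable from Res: {Res, r4, r5}.
Min-cut edges: Res→r1 (4), Res→r7 (7), r4→Out (6), r5→r7 (7); capacity 4 + 7 + 6 + 7 = 24.
This cut is saturated, so no flow can exceed 24.

24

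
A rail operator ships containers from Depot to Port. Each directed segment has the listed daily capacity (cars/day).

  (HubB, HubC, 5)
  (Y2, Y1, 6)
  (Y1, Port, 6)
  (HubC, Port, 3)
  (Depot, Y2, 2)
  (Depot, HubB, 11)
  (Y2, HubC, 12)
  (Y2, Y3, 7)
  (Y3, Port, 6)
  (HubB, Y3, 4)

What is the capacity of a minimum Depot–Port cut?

9

Augment Depot→HubB→Y3→Port: bottleneck 4, flow now 4.
Augment Depot→HubB→HubC→Port: bottleneck 3, flow now 7.
Augment Depot→Y2→Y3→Port: bottleneck 2, flow now 9.
No augmenting path remains; maximum flow = 9.
By max-flow min-cut, the minimum cut capacity equals the max flow.
In the residual graph, reachable from Depot: {Depot, HubB, HubC}.
Min-cut edges: Depot→Y2 (2), HubB→Y3 (4), HubC→Port (3); capacity 2 + 4 + 3 = 9.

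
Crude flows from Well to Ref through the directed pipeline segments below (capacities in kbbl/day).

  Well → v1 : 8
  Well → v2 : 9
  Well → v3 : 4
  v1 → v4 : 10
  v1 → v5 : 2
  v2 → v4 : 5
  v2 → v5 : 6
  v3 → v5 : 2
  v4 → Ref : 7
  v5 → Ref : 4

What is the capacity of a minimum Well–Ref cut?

Augment Well→v1→v4→Ref: bottleneck 7, flow now 7.
Augment Well→v1→v5→Ref: bottleneck 1, flow now 8.
Augment Well→v2→v5→Ref: bottleneck 3, flow now 11.
No augmenting path remains; maximum flow = 11.
By max-flow min-cut, the minimum cut capacity equals the max flow.
In the residual graph, reachable from Well: {Well, v1, v2, v3, v4, v5}.
Min-cut edges: v4→Ref (7), v5→Ref (4); capacity 7 + 4 = 11.

11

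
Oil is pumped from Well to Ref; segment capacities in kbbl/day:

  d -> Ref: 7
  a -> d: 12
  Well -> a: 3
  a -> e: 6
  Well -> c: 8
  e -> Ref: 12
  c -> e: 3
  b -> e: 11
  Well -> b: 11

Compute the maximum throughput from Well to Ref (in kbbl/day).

Augment Well→a→d→Ref: bottleneck 3, flow now 3.
Augment Well→b→e→Ref: bottleneck 11, flow now 14.
Augment Well→c→e→Ref: bottleneck 1, flow now 15.
No augmenting path remains; maximum flow = 15.
In the residual graph, reachable from Well: {Well, b, c, e}.
Min-cut edges: Well→a (3), e→Ref (12); capacity 3 + 12 = 15.
This cut is saturated, so no flow can exceed 15.

15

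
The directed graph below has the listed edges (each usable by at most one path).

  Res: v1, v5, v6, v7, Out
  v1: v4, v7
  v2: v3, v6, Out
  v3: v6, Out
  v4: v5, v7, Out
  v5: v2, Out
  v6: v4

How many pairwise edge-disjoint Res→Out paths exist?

4

Assign every edge capacity 1; by Menger, the answer equals the max flow.
Path Res→Out (+1); total 1.
Path Res→v5→Out (+1); total 2.
Path Res→v1→v4→Out (+1); total 3.
Path Res→v6→v4→v5→v2→Out (+1); total 4.
No residual Res→Out path; max flow = 4.
Certifying cut of size 4: {Res→Out, Res→v1, Res→v5, Res→v6}.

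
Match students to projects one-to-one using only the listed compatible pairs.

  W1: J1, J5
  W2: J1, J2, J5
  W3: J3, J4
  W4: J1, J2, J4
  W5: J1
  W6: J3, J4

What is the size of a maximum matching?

Unit-capacity flow: source→left, listed edges, right→sink; max matching = max flow.
Augmenting path W1→J1 (+1); matched 1.
Augmenting path W2→J2 (+1); matched 2.
Augmenting path W3→J3 (+1); matched 3.
Augmenting path W4→J4 (+1); matched 4.
Augmenting path W5→J1→W1→J5 (+1); matched 5.
No augmenting path remains; maximum matching = 5.
König certificate: {J1, J2, J3, J4, J5} is a vertex cover of size 5 (every listed pair touches it), so no matching can be larger.

5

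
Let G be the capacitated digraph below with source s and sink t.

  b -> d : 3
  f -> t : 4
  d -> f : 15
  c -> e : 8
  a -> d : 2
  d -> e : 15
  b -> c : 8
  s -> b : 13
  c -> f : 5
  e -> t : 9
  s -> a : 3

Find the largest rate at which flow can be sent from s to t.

Augment s→a→d→e→t: bottleneck 2, flow now 2.
Augment s→b→c→e→t: bottleneck 7, flow now 9.
Augment s→b→c→f→t: bottleneck 1, flow now 10.
Augment s→b→d→f→t: bottleneck 3, flow now 13.
No augmenting path remains; maximum flow = 13.
In the residual graph, reachable from s: {s, a, b}.
Min-cut edges: a→d (2), b→c (8), b→d (3); capacity 2 + 8 + 3 = 13.
This cut is saturated, so no flow can exceed 13.

13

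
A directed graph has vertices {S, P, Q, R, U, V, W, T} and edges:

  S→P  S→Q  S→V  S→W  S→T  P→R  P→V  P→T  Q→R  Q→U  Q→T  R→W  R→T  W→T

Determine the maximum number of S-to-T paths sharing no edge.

Assign every edge capacity 1; by Menger, the answer equals the max flow.
Path S→T (+1); total 1.
Path S→P→T (+1); total 2.
Path S→Q→T (+1); total 3.
Path S→W→T (+1); total 4.
No residual S→T path; max flow = 4.
Certifying cut of size 4: {S→P, S→Q, S→T, S→W}.

4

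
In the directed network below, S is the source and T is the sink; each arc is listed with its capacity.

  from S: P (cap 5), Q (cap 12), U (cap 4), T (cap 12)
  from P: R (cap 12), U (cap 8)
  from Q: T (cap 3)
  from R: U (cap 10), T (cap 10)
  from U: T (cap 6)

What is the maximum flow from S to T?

Augment S→T: bottleneck 12, flow now 12.
Augment S→Q→T: bottleneck 3, flow now 15.
Augment S→U→T: bottleneck 4, flow now 19.
Augment S→P→R→T: bottleneck 5, flow now 24.
No augmenting path remains; maximum flow = 24.
In the residual graph, reachable from S: {S, Q}.
Min-cut edges: S→P (5), S→U (4), S→T (12), Q→T (3); capacity 5 + 4 + 12 + 3 = 24.
This cut is saturated, so no flow can exceed 24.

24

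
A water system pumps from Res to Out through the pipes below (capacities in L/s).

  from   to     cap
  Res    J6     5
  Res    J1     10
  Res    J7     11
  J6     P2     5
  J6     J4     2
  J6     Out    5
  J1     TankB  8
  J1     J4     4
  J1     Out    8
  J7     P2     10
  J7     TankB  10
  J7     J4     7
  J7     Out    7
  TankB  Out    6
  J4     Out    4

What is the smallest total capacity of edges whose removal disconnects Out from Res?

26

Augment Res→J6→Out: bottleneck 5, flow now 5.
Augment Res→J1→Out: bottleneck 8, flow now 13.
Augment Res→J7→Out: bottleneck 7, flow now 20.
Augment Res→J1→TankB→Out: bottleneck 2, flow now 22.
Augment Res→J7→TankB→Out: bottleneck 4, flow now 26.
No augmenting path remains; maximum flow = 26.
By max-flow min-cut, the minimum cut capacity equals the max flow.
In the residual graph, reachable from Res: {Res}.
Min-cut edges: Res→J6 (5), Res→J1 (10), Res→J7 (11); capacity 5 + 10 + 11 = 26.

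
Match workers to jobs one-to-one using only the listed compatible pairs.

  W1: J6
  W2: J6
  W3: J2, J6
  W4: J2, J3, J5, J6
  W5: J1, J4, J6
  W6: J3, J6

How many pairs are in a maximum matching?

Unit-capacity flow: source→left, listed edges, right→sink; max matching = max flow.
Augmenting path W1→J6 (+1); matched 1.
Augmenting path W3→J2 (+1); matched 2.
Augmenting path W4→J3 (+1); matched 3.
Augmenting path W5→J1 (+1); matched 4.
Augmenting path W6→J3→W4→J5 (+1); matched 5.
No augmenting path remains; maximum matching = 5.
König certificate: {W3, W4, W5, W6, J6} is a vertex cover of size 5 (every listed pair touches it), so no matching can be larger.

5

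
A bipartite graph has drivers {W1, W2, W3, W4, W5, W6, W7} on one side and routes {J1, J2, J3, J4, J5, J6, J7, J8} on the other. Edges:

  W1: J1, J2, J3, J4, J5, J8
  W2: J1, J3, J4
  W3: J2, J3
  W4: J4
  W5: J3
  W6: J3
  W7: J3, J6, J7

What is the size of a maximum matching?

6

Unit-capacity flow: source→left, listed edges, right→sink; max matching = max flow.
Augmenting path W1→J1 (+1); matched 1.
Augmenting path W2→J3 (+1); matched 2.
Augmenting path W3→J2 (+1); matched 3.
Augmenting path W4→J4 (+1); matched 4.
Augmenting path W7→J6 (+1); matched 5.
Augmenting path W5→J3→W2→J1→W1→J5 (+1); matched 6.
No augmenting path remains; maximum matching = 6.
König certificate: {W1, W2, W3, W4, W7, J3} is a vertex cover of size 6 (every listed pair touches it), so no matching can be larger.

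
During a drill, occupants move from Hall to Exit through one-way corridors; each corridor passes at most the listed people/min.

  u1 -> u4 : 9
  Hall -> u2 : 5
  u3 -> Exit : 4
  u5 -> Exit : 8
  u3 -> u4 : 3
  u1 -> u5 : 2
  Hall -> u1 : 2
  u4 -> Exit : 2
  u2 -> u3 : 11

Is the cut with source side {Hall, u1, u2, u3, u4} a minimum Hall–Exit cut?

No — its capacity is 8, but the minimum cut has capacity 7.

Given cut capacity: 2 + 4 + 2 = 8.
Augment Hall→u1→u4→Exit: bottleneck 2, flow now 2.
Augment Hall→u2→u3→Exit: bottleneck 4, flow now 6.
Augment Hall→u2→u3→u4→u1→u5→Exit: bottleneck 1, flow now 7. (uses reverse residual edge)
No augmenting path remains; maximum flow = 7.
In the residual graph, reachable from Hall: {Hall}.
Min-cut edges: Hall→u1 (2), Hall→u2 (5); capacity 2 + 5 = 7.
Cut capacity 8 exceeds the max flow 7, so it is not minimum.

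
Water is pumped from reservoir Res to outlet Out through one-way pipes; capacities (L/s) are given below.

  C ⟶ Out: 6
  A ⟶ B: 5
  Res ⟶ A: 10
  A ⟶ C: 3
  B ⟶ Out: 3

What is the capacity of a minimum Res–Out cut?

6

Augment Res→A→B→Out: bottleneck 3, flow now 3.
Augment Res→A→C→Out: bottleneck 3, flow now 6.
No augmenting path remains; maximum flow = 6.
By max-flow min-cut, the minimum cut capacity equals the max flow.
In the residual graph, reachable from Res: {Res, A, B}.
Min-cut edges: A→C (3), B→Out (3); capacity 3 + 3 = 6.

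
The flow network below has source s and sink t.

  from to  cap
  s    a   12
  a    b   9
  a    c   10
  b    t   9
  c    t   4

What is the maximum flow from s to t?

12

Augment s→a→b→t: bottleneck 9, flow now 9.
Augment s→a→c→t: bottleneck 3, flow now 12.
No augmenting path remains; maximum flow = 12.
In the residual graph, reachable from s: {s}.
Min-cut edges: s→a (12); capacity 12 = 12.
This cut is saturated, so no flow can exceed 12.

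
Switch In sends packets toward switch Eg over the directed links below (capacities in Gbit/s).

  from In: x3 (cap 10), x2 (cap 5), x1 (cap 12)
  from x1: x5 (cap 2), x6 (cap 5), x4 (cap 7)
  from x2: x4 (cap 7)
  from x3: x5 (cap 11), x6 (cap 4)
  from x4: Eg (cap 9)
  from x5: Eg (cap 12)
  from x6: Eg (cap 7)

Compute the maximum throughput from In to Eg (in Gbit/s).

26

Augment In→x1→x4→Eg: bottleneck 7, flow now 7.
Augment In→x1→x5→Eg: bottleneck 2, flow now 9.
Augment In→x1→x6→Eg: bottleneck 3, flow now 12.
Augment In→x2→x4→Eg: bottleneck 2, flow now 14.
Augment In→x3→x5→Eg: bottleneck 10, flow now 24.
Augment In→x2→x4→x1→x6→Eg: bottleneck 2, flow now 26. (uses reverse residual edge)
No augmenting path remains; maximum flow = 26.
In the residual graph, reachable from In: {In, x1, x2, x4}.
Min-cut edges: In→x3 (10), x1→x5 (2), x1→x6 (5), x4→Eg (9); capacity 10 + 2 + 5 + 9 = 26.
This cut is saturated, so no flow can exceed 26.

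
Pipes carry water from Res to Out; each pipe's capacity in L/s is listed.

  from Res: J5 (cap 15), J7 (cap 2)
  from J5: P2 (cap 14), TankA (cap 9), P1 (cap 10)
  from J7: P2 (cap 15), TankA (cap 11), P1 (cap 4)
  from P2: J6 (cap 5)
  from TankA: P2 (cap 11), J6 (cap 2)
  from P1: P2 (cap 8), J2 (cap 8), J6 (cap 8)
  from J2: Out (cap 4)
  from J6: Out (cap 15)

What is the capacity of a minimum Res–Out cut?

Augment Res→J5→P2→J6→Out: bottleneck 5, flow now 5.
Augment Res→J5→TankA→J6→Out: bottleneck 2, flow now 7.
Augment Res→J5→P1→J2→Out: bottleneck 4, flow now 11.
Augment Res→J5→P1→J6→Out: bottleneck 4, flow now 15.
Augment Res→J7→P1→J6→Out: bottleneck 2, flow now 17.
No augmenting path remains; maximum flow = 17.
By max-flow min-cut, the minimum cut capacity equals the max flow.
In the residual graph, reachable from Res: {Res}.
Min-cut edges: Res→J5 (15), Res→J7 (2); capacity 15 + 2 = 17.

17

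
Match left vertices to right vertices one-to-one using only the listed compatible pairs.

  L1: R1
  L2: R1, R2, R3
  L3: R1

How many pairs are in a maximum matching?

Unit-capacity flow: source→left, listed edges, right→sink; max matching = max flow.
Augmenting path L1→R1 (+1); matched 1.
Augmenting path L2→R2 (+1); matched 2.
No augmenting path remains; maximum matching = 2.
König certificate: {L2, R1} is a vertex cover of size 2 (every listed pair touches it), so no matching can be larger.

2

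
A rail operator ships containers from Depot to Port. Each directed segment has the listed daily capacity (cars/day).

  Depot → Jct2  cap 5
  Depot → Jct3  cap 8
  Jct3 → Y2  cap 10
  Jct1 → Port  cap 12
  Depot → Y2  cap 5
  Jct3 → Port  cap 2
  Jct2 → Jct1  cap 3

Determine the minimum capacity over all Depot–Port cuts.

Augment Depot→Jct3→Port: bottleneck 2, flow now 2.
Augment Depot→Jct2→Jct1→Port: bottleneck 3, flow now 5.
No augmenting path remains; maximum flow = 5.
By max-flow min-cut, the minimum cut capacity equals the max flow.
In the residual graph, reachable from Depot: {Depot, Jct2, Jct3, Y2}.
Min-cut edges: Jct2→Jct1 (3), Jct3→Port (2); capacity 3 + 2 = 5.

5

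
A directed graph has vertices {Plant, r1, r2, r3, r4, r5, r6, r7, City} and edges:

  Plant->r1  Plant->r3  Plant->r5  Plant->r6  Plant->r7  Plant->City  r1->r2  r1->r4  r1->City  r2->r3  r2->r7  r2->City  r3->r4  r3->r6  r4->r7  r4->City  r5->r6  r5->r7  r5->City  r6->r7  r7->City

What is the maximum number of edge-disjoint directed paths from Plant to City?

Assign every edge capacity 1; by Menger, the answer equals the max flow.
Path Plant→City (+1); total 1.
Path Plant→r1→City (+1); total 2.
Path Plant→r5→City (+1); total 3.
Path Plant→r7→City (+1); total 4.
Path Plant→r3→r4→City (+1); total 5.
No residual Plant→City path; max flow = 5.
Certifying cut of size 5: {Plant→City, Plant→r1, Plant→r3, Plant→r5, r7→City}.

5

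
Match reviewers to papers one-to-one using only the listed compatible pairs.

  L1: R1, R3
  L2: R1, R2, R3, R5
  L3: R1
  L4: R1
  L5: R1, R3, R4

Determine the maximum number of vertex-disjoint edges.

4

Unit-capacity flow: source→left, listed edges, right→sink; max matching = max flow.
Augmenting path L1→R1 (+1); matched 1.
Augmenting path L2→R2 (+1); matched 2.
Augmenting path L5→R3 (+1); matched 3.
Augmenting path L3→R1→L1→R3→L5→R4 (+1); matched 4.
No augmenting path remains; maximum matching = 4.
König certificate: {L1, L2, L5, R1} is a vertex cover of size 4 (every listed pair touches it), so no matching can be larger.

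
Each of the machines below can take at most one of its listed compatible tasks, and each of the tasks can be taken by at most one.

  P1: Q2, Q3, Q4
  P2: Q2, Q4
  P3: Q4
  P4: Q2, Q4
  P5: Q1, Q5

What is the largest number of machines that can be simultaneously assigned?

Unit-capacity flow: source→left, listed edges, right→sink; max matching = max flow.
Augmenting path P1→Q2 (+1); matched 1.
Augmenting path P2→Q4 (+1); matched 2.
Augmenting path P5→Q1 (+1); matched 3.
Augmenting path P4→Q2→P1→Q3 (+1); matched 4.
No augmenting path remains; maximum matching = 4.
König certificate: {P1, P5, Q2, Q4} is a vertex cover of size 4 (every listed pair touches it), so no matching can be larger.

4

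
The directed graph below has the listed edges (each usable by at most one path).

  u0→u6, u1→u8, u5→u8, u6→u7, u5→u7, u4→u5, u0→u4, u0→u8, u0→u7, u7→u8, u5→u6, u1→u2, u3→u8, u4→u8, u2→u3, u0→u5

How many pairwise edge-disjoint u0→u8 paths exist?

Assign every edge capacity 1; by Menger, the answer equals the max flow.
Path u0→u8 (+1); total 1.
Path u0→u4→u8 (+1); total 2.
Path u0→u5→u8 (+1); total 3.
Path u0→u7→u8 (+1); total 4.
No residual u0→u8 path; max flow = 4.
Certifying cut of size 4: {u0→u4, u0→u5, u0→u8, u7→u8}.

4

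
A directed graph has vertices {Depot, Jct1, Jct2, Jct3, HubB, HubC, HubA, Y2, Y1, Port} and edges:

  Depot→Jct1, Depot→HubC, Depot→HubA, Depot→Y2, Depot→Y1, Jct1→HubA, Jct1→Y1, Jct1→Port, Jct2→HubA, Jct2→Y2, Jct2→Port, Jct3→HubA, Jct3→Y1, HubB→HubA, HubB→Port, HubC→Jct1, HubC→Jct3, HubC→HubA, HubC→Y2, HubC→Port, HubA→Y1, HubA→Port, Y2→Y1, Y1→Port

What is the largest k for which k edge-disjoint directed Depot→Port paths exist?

4

Assign every edge capacity 1; by Menger, the answer equals the max flow.
Path Depot→Jct1→Port (+1); total 1.
Path Depot→HubC→Port (+1); total 2.
Path Depot→HubA→Port (+1); total 3.
Path Depot→Y1→Port (+1); total 4.
No residual Depot→Port path; max flow = 4.
Certifying cut of size 4: {Depot→HubA, Depot→HubC, Depot→Jct1, Y1→Port}.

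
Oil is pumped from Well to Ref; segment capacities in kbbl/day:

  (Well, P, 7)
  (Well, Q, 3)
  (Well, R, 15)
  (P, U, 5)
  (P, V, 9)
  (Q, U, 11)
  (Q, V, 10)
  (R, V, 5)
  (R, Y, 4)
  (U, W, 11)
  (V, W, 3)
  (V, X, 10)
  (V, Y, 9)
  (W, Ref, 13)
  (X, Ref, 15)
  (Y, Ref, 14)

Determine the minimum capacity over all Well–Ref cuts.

Augment Well→R→Y→Ref: bottleneck 4, flow now 4.
Augment Well→P→U→W→Ref: bottleneck 5, flow now 9.
Augment Well→P→V→W→Ref: bottleneck 2, flow now 11.
Augment Well→Q→U→W→Ref: bottleneck 3, flow now 14.
Augment Well→R→V→W→Ref: bottleneck 1, flow now 15.
Augment Well→R→V→X→Ref: bottleneck 4, flow now 19.
No augmenting path remains; maximum flow = 19.
By max-flow min-cut, the minimum cut capacity equals the max flow.
In the residual graph, reachable from Well: {Well, R}.
Min-cut edges: Well→P (7), Well→Q (3), R→V (5), R→Y (4); capacity 7 + 3 + 5 + 4 = 19.

19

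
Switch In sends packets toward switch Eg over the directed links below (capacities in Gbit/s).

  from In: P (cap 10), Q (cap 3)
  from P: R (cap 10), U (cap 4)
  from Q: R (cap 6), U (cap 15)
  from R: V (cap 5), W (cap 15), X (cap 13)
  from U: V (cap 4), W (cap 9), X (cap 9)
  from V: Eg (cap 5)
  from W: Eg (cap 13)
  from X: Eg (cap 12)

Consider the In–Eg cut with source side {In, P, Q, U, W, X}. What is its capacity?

45

Edges leaving {In, P, Q, U, W, X}: P→R (10), Q→R (6), U→V (4), W→Eg (13), X→Eg (12).
Cut capacity = 10 + 6 + 4 + 13 + 12 = 45.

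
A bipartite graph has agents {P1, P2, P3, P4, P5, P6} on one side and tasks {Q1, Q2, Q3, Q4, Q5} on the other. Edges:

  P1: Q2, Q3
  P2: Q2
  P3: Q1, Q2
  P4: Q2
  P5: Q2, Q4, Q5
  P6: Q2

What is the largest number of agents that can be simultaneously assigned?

4

Unit-capacity flow: source→left, listed edges, right→sink; max matching = max flow.
Augmenting path P1→Q2 (+1); matched 1.
Augmenting path P3→Q1 (+1); matched 2.
Augmenting path P5→Q4 (+1); matched 3.
Augmenting path P2→Q2→P1→Q3 (+1); matched 4.
No augmenting path remains; maximum matching = 4.
König certificate: {P1, P3, P5, Q2} is a vertex cover of size 4 (every listed pair touches it), so no matching can be larger.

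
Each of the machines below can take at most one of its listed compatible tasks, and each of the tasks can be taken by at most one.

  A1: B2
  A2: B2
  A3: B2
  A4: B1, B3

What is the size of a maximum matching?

Unit-capacity flow: source→left, listed edges, right→sink; max matching = max flow.
Augmenting path A1→B2 (+1); matched 1.
Augmenting path A4→B1 (+1); matched 2.
No augmenting path remains; maximum matching = 2.
König certificate: {A4, B2} is a vertex cover of size 2 (every listed pair touches it), so no matching can be larger.

2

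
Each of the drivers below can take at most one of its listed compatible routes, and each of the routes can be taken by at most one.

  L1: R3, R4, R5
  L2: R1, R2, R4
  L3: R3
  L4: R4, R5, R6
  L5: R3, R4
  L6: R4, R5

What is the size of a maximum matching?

5

Unit-capacity flow: source→left, listed edges, right→sink; max matching = max flow.
Augmenting path L1→R3 (+1); matched 1.
Augmenting path L2→R1 (+1); matched 2.
Augmenting path L4→R4 (+1); matched 3.
Augmenting path L6→R5 (+1); matched 4.
Augmenting path L5→R4→L4→R6 (+1); matched 5.
No augmenting path remains; maximum matching = 5.
König certificate: {L2, L4, R3, R4, R5} is a vertex cover of size 5 (every listed pair touches it), so no matching can be larger.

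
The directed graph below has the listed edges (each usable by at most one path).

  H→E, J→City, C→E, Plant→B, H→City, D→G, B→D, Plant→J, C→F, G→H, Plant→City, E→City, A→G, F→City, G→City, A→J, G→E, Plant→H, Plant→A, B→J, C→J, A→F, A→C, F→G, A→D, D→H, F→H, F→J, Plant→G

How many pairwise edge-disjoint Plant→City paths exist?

6

Assign every edge capacity 1; by Menger, the answer equals the max flow.
Path Plant→City (+1); total 1.
Path Plant→G→City (+1); total 2.
Path Plant→H→City (+1); total 3.
Path Plant→J→City (+1); total 4.
Path Plant→A→F→City (+1); total 5.
Path Plant→B→D→G→E→City (+1); total 6.
No residual Plant→City path; max flow = 6.
Certifying cut of size 6: {Plant→A, Plant→B, Plant→City, Plant→G, Plant→H, Plant→J}.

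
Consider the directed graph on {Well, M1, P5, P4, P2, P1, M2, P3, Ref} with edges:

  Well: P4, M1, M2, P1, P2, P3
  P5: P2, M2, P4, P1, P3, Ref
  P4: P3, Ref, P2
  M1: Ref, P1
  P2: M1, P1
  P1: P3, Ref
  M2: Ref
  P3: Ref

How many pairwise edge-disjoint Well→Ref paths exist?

Assign every edge capacity 1; by Menger, the answer equals the max flow.
Path Well→M1→Ref (+1); total 1.
Path Well→P4→Ref (+1); total 2.
Path Well→P1→Ref (+1); total 3.
Path Well→M2→Ref (+1); total 4.
Path Well→P3→Ref (+1); total 5.
No residual Well→Ref path; max flow = 5.
Certifying cut of size 5: {M1→Ref, P1→Ref, P3→Ref, Well→M2, Well→P4}.

5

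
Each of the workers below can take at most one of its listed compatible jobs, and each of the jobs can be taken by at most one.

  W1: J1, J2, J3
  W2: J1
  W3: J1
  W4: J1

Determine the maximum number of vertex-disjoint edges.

Unit-capacity flow: source→left, listed edges, right→sink; max matching = max flow.
Augmenting path W1→J1 (+1); matched 1.
Augmenting path W2→J1→W1→J2 (+1); matched 2.
No augmenting path remains; maximum matching = 2.
König certificate: {W1, J1} is a vertex cover of size 2 (every listed pair touches it), so no matching can be larger.

2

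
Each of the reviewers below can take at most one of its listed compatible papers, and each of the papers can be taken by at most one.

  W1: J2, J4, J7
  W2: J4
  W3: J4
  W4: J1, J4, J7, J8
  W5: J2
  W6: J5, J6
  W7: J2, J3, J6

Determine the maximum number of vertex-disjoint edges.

6

Unit-capacity flow: source→left, listed edges, right→sink; max matching = max flow.
Augmenting path W1→J2 (+1); matched 1.
Augmenting path W2→J4 (+1); matched 2.
Augmenting path W4→J1 (+1); matched 3.
Augmenting path W6→J5 (+1); matched 4.
Augmenting path W7→J3 (+1); matched 5.
Augmenting path W5→J2→W1→J7 (+1); matched 6.
No augmenting path remains; maximum matching = 6.
König certificate: {W1, W4, W5, W6, W7, J4} is a vertex cover of size 6 (every listed pair touches it), so no matching can be larger.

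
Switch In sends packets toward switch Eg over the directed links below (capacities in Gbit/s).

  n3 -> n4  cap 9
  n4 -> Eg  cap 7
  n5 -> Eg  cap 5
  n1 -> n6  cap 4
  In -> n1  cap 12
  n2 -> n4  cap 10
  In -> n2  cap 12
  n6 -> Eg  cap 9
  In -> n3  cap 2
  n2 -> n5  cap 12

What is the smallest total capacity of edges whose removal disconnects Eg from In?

16

Augment In→n1→n6→Eg: bottleneck 4, flow now 4.
Augment In→n2→n4→Eg: bottleneck 7, flow now 11.
Augment In→n2→n5→Eg: bottleneck 5, flow now 16.
No augmenting path remains; maximum flow = 16.
By max-flow min-cut, the minimum cut capacity equals the max flow.
In the residual graph, reachable from In: {In, n1, n2, n3, n4, n5}.
Min-cut edges: n1→n6 (4), n4→Eg (7), n5→Eg (5); capacity 4 + 7 + 5 = 16.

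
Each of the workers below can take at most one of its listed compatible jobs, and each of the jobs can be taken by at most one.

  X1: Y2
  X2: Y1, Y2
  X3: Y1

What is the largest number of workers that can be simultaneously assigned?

2

Unit-capacity flow: source→left, listed edges, right→sink; max matching = max flow.
Augmenting path X1→Y2 (+1); matched 1.
Augmenting path X2→Y1 (+1); matched 2.
No augmenting path remains; maximum matching = 2.
König certificate: {Y1, Y2} is a vertex cover of size 2 (every listed pair touches it), so no matching can be larger.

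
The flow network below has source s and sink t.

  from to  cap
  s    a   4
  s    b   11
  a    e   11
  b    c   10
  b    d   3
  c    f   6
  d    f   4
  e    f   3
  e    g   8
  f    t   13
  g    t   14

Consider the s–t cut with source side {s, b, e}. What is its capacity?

Edges leaving {s, b, e}: s→a (4), b→c (10), b→d (3), e→f (3), e→g (8).
Cut capacity = 4 + 10 + 3 + 3 + 8 = 28.

28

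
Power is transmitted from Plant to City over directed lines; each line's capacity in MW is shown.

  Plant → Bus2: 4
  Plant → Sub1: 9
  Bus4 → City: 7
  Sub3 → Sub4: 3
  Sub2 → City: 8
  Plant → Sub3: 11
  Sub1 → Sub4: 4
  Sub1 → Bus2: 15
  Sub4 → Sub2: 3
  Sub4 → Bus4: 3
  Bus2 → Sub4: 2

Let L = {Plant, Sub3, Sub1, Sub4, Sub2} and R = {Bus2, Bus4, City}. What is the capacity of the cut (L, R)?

Edges leaving {Plant, Sub3, Sub1, Sub4, Sub2}: Plant→Bus2 (4), Sub1→Bus2 (15), Sub4→Bus4 (3), Sub2→City (8).
Cut capacity = 4 + 15 + 3 + 8 = 30.

30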